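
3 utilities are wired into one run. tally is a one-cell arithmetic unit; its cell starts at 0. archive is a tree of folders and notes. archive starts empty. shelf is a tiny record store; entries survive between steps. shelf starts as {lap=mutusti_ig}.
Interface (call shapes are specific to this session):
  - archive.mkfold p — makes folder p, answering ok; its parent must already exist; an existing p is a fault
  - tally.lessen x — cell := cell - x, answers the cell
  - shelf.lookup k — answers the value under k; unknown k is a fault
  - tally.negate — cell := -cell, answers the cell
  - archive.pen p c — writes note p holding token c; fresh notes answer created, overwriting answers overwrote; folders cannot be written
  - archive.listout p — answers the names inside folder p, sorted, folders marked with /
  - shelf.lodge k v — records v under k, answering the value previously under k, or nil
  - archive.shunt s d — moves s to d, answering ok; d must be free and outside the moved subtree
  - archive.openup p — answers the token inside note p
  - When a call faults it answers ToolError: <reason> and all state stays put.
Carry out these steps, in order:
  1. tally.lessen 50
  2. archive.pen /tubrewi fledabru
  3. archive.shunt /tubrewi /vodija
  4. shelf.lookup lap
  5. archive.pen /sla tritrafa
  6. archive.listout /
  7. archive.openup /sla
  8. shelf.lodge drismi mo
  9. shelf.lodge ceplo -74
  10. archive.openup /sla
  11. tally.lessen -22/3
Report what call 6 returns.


Answer: [sla, vodija]

Derivation:
==> tally.lessen(x=50)
<== -50
==> archive.pen(p=/tubrewi, c=fledabru)
<== created
==> archive.shunt(s=/tubrewi, d=/vodija)
<== ok
==> shelf.lookup(k=lap)
<== mutusti_ig
==> archive.pen(p=/sla, c=tritrafa)
<== created
==> archive.listout(p=/)
<== [sla, vodija]
==> archive.openup(p=/sla)
<== tritrafa
==> shelf.lodge(k=drismi, v=mo)
<== nil
==> shelf.lodge(k=ceplo, v=-74)
<== nil
==> archive.openup(p=/sla)
<== tritrafa
==> tally.lessen(x=-22/3)
<== -128/3


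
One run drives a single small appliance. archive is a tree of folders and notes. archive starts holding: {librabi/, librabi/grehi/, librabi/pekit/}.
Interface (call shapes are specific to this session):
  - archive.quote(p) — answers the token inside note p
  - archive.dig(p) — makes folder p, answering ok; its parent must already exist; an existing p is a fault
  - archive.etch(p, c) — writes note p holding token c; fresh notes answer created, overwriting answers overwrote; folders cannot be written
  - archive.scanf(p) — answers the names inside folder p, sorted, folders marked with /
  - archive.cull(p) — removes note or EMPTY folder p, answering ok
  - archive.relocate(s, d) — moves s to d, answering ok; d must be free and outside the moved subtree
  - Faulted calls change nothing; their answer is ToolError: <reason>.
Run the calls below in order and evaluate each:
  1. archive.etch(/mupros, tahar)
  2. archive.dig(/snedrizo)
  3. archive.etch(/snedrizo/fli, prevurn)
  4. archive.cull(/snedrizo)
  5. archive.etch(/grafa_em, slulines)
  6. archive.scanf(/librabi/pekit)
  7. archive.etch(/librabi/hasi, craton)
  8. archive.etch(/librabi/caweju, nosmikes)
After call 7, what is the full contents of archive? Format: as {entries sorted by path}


Answer: {grafa_em=slulines, librabi/, librabi/grehi/, librabi/hasi=craton, librabi/pekit/, mupros=tahar, snedrizo/, snedrizo/fli=prevurn}

Derivation:
Using archive.etch using p='/mupros', c='tahar': created.
Using archive.dig using p='/snedrizo', — result: ok.
I use archive.etch using p='/snedrizo/fli', c='prevurn', and observe created.
Now I run archive.cull using p='/snedrizo', which returns ToolError: not empty.
I call archive.etch using p='/grafa_em', c='slulines', → created.
Next I call archive.scanf using p='/librabi/pekit', → [].
Calling archive.etch using p='/librabi/hasi', c='craton', → created.
Invoking archive.etch using p='/librabi/caweju', c='nosmikes': created.


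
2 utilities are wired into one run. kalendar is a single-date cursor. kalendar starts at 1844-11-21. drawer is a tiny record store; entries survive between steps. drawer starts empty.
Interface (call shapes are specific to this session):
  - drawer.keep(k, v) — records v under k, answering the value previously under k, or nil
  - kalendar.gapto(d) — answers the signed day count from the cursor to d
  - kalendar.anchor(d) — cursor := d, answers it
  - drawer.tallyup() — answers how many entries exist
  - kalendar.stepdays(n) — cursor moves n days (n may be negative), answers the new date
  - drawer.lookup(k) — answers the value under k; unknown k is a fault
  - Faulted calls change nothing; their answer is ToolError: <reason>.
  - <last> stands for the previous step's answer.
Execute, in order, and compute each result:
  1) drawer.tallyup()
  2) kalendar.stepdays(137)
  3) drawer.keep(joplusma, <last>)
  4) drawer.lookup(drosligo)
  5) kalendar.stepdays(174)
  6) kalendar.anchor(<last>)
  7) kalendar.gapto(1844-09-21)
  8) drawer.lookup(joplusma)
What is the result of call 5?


! 1. drawer.tallyup() -> 0
! 2. kalendar.stepdays(n: 137) -> 1845-04-07
! 3. drawer.keep(k: joplusma, v: <last>) -> nil
! 4. drawer.lookup(k: drosligo) -> ToolError: no such key drosligo
! 5. kalendar.stepdays(n: 174) -> 1845-09-28
! 6. kalendar.anchor(d: <last>) -> 1845-09-28
! 7. kalendar.gapto(d: 1844-09-21) -> -372
! 8. drawer.lookup(k: joplusma) -> 1845-04-07

Answer: 1845-09-28


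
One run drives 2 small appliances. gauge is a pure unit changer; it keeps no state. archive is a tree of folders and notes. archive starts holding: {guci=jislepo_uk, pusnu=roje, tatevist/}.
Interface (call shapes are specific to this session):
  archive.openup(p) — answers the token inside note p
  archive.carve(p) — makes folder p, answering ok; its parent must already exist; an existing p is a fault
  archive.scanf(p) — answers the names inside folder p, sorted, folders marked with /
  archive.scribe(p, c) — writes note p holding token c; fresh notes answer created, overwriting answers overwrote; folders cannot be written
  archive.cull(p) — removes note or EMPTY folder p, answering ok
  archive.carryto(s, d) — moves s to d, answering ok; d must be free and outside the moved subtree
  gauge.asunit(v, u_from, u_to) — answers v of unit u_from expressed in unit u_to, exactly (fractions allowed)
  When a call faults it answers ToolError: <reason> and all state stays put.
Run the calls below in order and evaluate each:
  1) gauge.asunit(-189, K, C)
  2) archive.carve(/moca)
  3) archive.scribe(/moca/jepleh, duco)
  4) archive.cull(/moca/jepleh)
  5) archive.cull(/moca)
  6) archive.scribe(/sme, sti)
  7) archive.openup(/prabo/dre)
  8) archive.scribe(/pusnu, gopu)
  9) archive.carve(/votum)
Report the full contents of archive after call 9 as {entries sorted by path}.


Answer: {guci=jislepo_uk, pusnu=gopu, sme=sti, tatevist/, votum/}

Derivation:
// 1. gauge.asunit(-189, K, C) : -9243/20
// 2. archive.carve(/moca) : ok
// 3. archive.scribe(/moca/jepleh, duco) : created
// 4. archive.cull(/moca/jepleh) : ok
// 5. archive.cull(/moca) : ok
// 6. archive.scribe(/sme, sti) : created
// 7. archive.openup(/prabo/dre) : ToolError: not found
// 8. archive.scribe(/pusnu, gopu) : overwrote
// 9. archive.carve(/votum) : ok


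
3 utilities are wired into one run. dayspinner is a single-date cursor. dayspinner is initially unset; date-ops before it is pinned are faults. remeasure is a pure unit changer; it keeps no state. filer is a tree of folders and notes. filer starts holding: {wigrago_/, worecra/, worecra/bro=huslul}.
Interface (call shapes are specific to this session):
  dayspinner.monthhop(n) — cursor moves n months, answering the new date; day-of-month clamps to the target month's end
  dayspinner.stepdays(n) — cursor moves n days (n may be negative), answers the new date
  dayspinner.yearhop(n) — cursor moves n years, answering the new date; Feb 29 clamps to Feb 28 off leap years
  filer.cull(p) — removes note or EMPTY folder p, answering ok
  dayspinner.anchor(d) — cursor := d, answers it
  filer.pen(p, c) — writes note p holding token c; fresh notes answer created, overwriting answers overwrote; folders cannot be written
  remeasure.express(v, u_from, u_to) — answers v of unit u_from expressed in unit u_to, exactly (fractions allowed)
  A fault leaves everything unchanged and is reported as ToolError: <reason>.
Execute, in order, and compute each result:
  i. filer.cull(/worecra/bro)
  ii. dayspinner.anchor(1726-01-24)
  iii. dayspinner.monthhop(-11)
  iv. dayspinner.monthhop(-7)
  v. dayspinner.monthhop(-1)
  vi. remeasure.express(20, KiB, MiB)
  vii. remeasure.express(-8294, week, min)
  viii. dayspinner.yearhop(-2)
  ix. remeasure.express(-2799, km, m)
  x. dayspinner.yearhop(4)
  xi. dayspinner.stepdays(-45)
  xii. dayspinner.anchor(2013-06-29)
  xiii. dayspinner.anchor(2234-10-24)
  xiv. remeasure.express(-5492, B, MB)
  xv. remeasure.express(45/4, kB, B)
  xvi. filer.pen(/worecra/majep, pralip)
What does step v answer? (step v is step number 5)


I call filer.cull using p=/worecra/bro, — result: ok.
Now I run dayspinner.anchor using d=1726-01-24, yielding 1726-01-24.
Using dayspinner.monthhop using n=-11, — result: 1725-02-24.
I try dayspinner.monthhop using n=-7, and see 1724-07-24.
I run dayspinner.monthhop using n=-1, and get 1724-06-24.
Using remeasure.express using v=20, u_from=KiB, u_to=MiB, and observe 5/256.
Next I call remeasure.express using v=-8294, u_from=week, u_to=min: -83603520.
Now I run dayspinner.yearhop using n=-2, yielding 1722-06-24.
Then remeasure.express using v=-2799, u_from=km, u_to=m, giving -2799000.
I use dayspinner.yearhop using n=4: 1726-06-24.
Now I run dayspinner.stepdays using n=-45, and see 1726-05-10.
I call dayspinner.anchor using d=2013-06-29: 2013-06-29.
Using dayspinner.anchor using d=2234-10-24, and observe 2234-10-24.
Invoking remeasure.express using v=-5492, u_from=B, u_to=MB, yielding -1373/250000.
Invoking remeasure.express using v=45/4, u_from=kB, u_to=B, and see 11250.
I run filer.pen using p=/worecra/majep, c=pralip, which returns created.

Answer: 1724-06-24


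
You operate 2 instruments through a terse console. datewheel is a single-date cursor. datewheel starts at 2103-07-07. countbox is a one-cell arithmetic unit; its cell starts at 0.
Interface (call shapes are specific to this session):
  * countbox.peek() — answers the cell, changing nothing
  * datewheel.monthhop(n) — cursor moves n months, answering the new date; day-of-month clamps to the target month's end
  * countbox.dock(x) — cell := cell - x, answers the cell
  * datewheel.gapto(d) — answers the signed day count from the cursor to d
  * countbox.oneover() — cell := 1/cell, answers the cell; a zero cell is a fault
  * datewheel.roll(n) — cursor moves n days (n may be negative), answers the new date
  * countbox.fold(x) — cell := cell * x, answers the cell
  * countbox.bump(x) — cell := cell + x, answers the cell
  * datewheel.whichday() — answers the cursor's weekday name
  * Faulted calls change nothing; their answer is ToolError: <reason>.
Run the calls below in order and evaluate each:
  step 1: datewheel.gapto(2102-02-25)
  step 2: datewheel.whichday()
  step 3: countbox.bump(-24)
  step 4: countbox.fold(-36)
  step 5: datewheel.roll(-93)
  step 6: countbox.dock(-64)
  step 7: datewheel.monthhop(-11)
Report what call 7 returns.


Answer: 2102-05-05

Derivation:
% datewheel.gapto d→2102-02-25
  -497
% datewheel.whichday
  Saturday
% countbox.bump x→-24
  -24
% countbox.fold x→-36
  864
% datewheel.roll n→-93
  2103-04-05
% countbox.dock x→-64
  928
% datewheel.monthhop n→-11
  2102-05-05


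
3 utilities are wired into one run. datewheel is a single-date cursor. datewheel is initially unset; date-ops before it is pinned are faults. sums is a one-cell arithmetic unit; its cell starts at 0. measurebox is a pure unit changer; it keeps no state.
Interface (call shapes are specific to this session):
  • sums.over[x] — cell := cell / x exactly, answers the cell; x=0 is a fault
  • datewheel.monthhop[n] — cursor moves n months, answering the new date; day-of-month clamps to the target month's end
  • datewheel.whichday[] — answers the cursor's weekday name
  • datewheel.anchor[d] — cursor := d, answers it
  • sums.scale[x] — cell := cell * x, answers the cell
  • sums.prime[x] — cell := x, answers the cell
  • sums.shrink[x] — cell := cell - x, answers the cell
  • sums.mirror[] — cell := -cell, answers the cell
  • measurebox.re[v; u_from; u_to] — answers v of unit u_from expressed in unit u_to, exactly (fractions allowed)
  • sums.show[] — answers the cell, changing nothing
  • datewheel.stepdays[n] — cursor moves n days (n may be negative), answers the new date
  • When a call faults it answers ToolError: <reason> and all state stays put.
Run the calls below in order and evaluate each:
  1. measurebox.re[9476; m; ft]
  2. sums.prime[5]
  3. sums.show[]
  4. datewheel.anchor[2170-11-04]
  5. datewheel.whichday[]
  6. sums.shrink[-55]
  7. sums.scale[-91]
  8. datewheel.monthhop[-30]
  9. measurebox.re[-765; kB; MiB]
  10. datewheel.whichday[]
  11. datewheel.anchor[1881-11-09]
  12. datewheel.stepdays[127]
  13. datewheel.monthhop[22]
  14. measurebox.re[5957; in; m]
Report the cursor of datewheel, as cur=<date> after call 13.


Using measurebox.re(v→9476, u_from→m, u_to→ft), and observe 11845000/381.
I run sums.prime(x→5), which returns 5.
Using sums.show, yielding 5.
I try datewheel.anchor(d→2170-11-04), → 2170-11-04.
I call datewheel.whichday, yielding Sunday.
I call sums.shrink(x→-55), — result: 60.
I call sums.scale(x→-91), and get -5460.
Then datewheel.monthhop(n→-30), giving 2168-05-04.
I try measurebox.re(v→-765, u_from→kB, u_to→MiB), giving -95625/131072.
I call datewheel.whichday(), — result: Wednesday.
I use datewheel.anchor(d→1881-11-09), which returns 1881-11-09.
I run datewheel.stepdays(n→127), and observe 1882-03-16.
I invoke datewheel.monthhop(n→22), and observe 1884-01-16.
I try measurebox.re(v→5957, u_from→in, u_to→m), yielding 756539/5000.

Answer: cur=1884-01-16


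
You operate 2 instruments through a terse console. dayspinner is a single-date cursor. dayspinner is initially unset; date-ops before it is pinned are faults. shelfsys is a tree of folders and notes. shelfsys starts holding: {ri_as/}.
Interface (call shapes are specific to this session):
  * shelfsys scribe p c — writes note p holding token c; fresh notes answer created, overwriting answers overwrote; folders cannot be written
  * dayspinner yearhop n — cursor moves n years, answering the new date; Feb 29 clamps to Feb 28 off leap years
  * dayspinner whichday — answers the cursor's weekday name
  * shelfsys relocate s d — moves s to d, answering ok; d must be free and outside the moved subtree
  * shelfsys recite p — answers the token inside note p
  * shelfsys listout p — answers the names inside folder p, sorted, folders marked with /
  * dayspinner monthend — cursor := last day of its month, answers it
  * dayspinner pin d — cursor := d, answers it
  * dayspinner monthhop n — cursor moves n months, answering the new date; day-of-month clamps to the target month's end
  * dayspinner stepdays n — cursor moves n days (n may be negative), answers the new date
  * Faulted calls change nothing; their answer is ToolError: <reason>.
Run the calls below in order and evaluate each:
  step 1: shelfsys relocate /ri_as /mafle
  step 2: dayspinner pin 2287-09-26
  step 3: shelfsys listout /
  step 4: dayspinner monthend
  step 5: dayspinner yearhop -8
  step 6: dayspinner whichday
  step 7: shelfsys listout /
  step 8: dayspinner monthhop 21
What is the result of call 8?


Answer: 2281-06-30

Derivation:
> shelfsys relocate s=/ri_as d=/mafle
[out] ok
> dayspinner pin d=2287-09-26
[out] 2287-09-26
> shelfsys listout p=/
[out] [mafle/]
> dayspinner monthend
[out] 2287-09-30
> dayspinner yearhop n=-8
[out] 2279-09-30
> dayspinner whichday
[out] Tuesday
> shelfsys listout p=/
[out] [mafle/]
> dayspinner monthhop n=21
[out] 2281-06-30


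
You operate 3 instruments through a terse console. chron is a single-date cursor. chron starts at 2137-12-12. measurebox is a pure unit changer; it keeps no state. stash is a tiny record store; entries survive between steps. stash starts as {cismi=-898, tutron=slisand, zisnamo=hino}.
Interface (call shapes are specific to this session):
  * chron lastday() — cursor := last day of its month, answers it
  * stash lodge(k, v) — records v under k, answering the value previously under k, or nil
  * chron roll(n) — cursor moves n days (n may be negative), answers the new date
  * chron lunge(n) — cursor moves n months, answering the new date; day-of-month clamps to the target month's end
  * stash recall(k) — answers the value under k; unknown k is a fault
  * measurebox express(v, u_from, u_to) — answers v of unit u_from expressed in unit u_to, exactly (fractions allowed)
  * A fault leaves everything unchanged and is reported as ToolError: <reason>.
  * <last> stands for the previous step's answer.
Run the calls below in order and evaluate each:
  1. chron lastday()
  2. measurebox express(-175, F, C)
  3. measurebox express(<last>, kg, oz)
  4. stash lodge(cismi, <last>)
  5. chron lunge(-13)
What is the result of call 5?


> chron lastday
:: 2137-12-31
> measurebox express v='-175' u_from='F' u_to='C'
:: -115
> measurebox express v='<last>' u_from='kg' u_to='oz'
:: -184000000000/45359237
> stash lodge k='cismi' v='<last>'
:: -898
> chron lunge n='-13'
:: 2136-11-30

Answer: 2136-11-30


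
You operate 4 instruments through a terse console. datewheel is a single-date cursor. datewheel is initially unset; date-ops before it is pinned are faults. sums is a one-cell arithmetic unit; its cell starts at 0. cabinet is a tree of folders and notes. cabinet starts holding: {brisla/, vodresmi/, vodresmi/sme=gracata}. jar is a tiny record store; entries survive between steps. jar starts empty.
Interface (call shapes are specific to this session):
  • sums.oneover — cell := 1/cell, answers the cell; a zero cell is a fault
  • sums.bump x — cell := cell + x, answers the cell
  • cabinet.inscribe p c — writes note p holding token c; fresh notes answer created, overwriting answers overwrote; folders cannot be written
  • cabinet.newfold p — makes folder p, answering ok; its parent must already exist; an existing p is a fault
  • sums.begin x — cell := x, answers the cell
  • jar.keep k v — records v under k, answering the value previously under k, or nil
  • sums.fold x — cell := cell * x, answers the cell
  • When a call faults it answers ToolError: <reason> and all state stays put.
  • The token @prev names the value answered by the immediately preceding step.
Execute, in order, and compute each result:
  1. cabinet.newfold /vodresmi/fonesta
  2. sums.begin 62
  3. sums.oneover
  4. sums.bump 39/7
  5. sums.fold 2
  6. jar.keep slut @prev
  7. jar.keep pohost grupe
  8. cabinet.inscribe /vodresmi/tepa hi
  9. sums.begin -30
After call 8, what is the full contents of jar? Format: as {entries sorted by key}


>> cabinet.newfold(p=/vodresmi/fonesta)
<< ok
>> sums.begin(x=62)
<< 62
>> sums.oneover()
<< 1/62
>> sums.bump(x=39/7)
<< 2425/434
>> sums.fold(x=2)
<< 2425/217
>> jar.keep(k=slut, v=@prev)
<< nil
>> jar.keep(k=pohost, v=grupe)
<< nil
>> cabinet.inscribe(p=/vodresmi/tepa, c=hi)
<< created
>> sums.begin(x=-30)
<< -30

Answer: {pohost=grupe, slut=2425/217}


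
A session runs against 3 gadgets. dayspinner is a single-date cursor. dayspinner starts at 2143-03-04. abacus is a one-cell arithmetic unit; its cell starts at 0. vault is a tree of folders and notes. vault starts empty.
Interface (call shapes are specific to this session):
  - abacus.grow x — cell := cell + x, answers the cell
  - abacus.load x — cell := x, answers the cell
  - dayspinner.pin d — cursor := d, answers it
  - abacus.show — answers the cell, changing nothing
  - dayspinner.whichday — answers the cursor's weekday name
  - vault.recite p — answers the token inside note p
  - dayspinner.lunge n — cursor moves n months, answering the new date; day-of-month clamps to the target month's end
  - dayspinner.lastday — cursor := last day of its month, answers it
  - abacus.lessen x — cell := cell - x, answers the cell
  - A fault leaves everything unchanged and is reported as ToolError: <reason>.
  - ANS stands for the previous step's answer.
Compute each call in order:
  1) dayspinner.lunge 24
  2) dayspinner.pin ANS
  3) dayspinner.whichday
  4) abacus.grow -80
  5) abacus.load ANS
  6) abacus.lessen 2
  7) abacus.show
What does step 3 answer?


$ dayspinner.lunge n→24
[out] 2145-03-04
$ dayspinner.pin d→ANS
[out] 2145-03-04
$ dayspinner.whichday
[out] Thursday
$ abacus.grow x→-80
[out] -80
$ abacus.load x→ANS
[out] -80
$ abacus.lessen x→2
[out] -82
$ abacus.show
[out] -82

Answer: Thursday


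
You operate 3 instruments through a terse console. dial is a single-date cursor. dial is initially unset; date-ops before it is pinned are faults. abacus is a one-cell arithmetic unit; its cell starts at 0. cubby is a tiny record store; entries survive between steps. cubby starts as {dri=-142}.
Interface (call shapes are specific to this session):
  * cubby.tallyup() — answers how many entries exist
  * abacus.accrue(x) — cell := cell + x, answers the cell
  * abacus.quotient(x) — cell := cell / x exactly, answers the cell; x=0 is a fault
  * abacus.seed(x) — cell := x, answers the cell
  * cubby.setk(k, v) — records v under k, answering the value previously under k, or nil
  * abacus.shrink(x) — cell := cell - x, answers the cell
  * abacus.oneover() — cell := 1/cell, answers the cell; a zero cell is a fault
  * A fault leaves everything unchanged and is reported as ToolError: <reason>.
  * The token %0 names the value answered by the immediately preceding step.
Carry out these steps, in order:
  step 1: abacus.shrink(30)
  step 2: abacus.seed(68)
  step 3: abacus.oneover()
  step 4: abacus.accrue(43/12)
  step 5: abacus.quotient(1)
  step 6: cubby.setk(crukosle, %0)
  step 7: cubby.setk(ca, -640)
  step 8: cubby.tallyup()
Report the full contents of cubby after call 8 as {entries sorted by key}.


Answer: {ca=-640, crukosle=367/102, dri=-142}

Derivation:
Act: shrink[30]
Obs: -30
Act: seed[68]
Obs: 68
Act: oneover[]
Obs: 1/68
Act: accrue[43/12]
Obs: 367/102
Act: quotient[1]
Obs: 367/102
Act: setk[crukosle; %0]
Obs: nil
Act: setk[ca; -640]
Obs: nil
Act: tallyup[]
Obs: 3


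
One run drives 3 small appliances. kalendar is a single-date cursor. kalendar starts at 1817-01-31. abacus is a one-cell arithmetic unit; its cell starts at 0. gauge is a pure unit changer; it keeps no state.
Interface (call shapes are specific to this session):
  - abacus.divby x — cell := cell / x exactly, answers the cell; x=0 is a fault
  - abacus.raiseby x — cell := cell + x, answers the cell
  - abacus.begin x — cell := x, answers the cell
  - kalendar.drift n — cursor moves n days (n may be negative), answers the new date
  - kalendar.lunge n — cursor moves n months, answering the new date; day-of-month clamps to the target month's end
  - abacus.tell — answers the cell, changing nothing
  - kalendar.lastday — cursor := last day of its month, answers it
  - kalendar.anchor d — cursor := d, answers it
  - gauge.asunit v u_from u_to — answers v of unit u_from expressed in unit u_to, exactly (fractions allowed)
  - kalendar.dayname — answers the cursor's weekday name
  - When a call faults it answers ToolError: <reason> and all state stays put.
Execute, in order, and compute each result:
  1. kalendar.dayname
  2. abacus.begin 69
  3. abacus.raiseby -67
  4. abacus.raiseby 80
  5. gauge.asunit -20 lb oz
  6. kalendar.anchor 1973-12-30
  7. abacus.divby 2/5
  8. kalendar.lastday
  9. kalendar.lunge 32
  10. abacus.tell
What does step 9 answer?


Answer: 1976-08-31

Derivation:
Step: dayname[]
Result: Friday
Step: begin[x=69]
Result: 69
Step: raiseby[x=-67]
Result: 2
Step: raiseby[x=80]
Result: 82
Step: asunit[v=-20; u_from=lb; u_to=oz]
Result: -320
Step: anchor[d=1973-12-30]
Result: 1973-12-30
Step: divby[x=2/5]
Result: 205
Step: lastday[]
Result: 1973-12-31
Step: lunge[n=32]
Result: 1976-08-31
Step: tell[]
Result: 205


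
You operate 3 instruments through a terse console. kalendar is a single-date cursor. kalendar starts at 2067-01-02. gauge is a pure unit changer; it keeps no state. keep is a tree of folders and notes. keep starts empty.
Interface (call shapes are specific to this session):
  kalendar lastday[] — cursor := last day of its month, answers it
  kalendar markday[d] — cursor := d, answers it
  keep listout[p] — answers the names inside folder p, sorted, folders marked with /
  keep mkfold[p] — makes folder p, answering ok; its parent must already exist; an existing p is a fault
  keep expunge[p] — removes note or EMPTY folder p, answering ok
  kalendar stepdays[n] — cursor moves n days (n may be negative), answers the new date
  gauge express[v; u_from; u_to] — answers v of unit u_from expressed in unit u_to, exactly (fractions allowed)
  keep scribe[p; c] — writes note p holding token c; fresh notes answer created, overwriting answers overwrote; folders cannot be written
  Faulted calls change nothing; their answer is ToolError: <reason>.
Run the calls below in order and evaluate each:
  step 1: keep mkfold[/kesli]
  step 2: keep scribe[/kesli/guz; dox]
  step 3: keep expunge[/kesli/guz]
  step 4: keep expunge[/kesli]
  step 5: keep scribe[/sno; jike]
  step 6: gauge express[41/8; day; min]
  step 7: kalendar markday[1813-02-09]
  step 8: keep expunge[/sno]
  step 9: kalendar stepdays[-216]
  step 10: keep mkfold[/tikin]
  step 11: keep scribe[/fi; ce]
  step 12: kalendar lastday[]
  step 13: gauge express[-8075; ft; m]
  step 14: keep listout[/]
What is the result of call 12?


Answer: 1812-07-31

Derivation:
Step: keep mkfold[p=/kesli]
Result: ok
Step: keep scribe[p=/kesli/guz; c=dox]
Result: created
Step: keep expunge[p=/kesli/guz]
Result: ok
Step: keep expunge[p=/kesli]
Result: ok
Step: keep scribe[p=/sno; c=jike]
Result: created
Step: gauge express[v=41/8; u_from=day; u_to=min]
Result: 7380
Step: kalendar markday[d=1813-02-09]
Result: 1813-02-09
Step: keep expunge[p=/sno]
Result: ok
Step: kalendar stepdays[n=-216]
Result: 1812-07-08
Step: keep mkfold[p=/tikin]
Result: ok
Step: keep scribe[p=/fi; c=ce]
Result: created
Step: kalendar lastday[]
Result: 1812-07-31
Step: gauge express[v=-8075; u_from=ft; u_to=m]
Result: -123063/50
Step: keep listout[p=/]
Result: [fi, tikin/]


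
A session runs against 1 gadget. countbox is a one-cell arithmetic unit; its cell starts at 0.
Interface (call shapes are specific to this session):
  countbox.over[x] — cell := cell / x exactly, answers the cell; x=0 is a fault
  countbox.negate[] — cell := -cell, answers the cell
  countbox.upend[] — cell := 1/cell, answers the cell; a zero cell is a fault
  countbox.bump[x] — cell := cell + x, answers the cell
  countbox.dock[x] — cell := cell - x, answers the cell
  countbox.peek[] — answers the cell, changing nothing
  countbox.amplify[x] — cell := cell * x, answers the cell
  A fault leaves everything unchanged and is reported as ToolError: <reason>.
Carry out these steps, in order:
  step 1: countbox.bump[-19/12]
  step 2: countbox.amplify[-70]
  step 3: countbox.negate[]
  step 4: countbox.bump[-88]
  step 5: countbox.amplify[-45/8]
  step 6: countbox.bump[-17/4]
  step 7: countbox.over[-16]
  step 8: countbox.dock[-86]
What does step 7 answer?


Answer: -17827/256

Derivation:
$ countbox.bump x=-19/12
[out] -19/12
$ countbox.amplify x=-70
[out] 665/6
$ countbox.negate
[out] -665/6
$ countbox.bump x=-88
[out] -1193/6
$ countbox.amplify x=-45/8
[out] 17895/16
$ countbox.bump x=-17/4
[out] 17827/16
$ countbox.over x=-16
[out] -17827/256
$ countbox.dock x=-86
[out] 4189/256


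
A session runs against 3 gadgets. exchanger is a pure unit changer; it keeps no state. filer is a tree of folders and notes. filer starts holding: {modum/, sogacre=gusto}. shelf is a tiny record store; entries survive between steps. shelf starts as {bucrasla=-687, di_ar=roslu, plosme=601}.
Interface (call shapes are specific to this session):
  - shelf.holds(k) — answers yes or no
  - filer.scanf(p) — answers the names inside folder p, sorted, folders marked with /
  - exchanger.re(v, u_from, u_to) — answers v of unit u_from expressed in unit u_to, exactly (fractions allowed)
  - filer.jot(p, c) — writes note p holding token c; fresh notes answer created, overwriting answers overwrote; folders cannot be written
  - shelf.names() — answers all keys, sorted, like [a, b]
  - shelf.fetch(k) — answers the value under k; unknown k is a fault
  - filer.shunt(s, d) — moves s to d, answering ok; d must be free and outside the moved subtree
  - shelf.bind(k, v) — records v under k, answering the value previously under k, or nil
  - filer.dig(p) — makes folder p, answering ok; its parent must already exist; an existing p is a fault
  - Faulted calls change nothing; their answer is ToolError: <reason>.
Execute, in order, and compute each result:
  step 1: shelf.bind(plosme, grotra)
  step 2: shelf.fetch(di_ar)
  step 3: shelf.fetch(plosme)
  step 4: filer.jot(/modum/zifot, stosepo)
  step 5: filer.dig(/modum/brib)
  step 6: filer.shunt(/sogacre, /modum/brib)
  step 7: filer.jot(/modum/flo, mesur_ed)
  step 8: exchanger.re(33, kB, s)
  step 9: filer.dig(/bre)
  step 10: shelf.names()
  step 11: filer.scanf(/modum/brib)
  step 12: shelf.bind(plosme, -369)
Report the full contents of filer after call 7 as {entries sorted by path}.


% shelf.bind k→plosme v→grotra
[out] 601
% shelf.fetch k→di_ar
[out] roslu
% shelf.fetch k→plosme
[out] grotra
% filer.jot p→/modum/zifot c→stosepo
[out] created
% filer.dig p→/modum/brib
[out] ok
% filer.shunt s→/sogacre d→/modum/brib
[out] ToolError: exists
% filer.jot p→/modum/flo c→mesur_ed
[out] created
% exchanger.re v→33 u_from→kB u_to→s
[out] ToolError: incompatible units
% filer.dig p→/bre
[out] ok
% shelf.names
[out] [bucrasla, di_ar, plosme]
% filer.scanf p→/modum/brib
[out] []
% shelf.bind k→plosme v→-369
[out] grotra

Answer: {modum/, modum/brib/, modum/flo=mesur_ed, modum/zifot=stosepo, sogacre=gusto}


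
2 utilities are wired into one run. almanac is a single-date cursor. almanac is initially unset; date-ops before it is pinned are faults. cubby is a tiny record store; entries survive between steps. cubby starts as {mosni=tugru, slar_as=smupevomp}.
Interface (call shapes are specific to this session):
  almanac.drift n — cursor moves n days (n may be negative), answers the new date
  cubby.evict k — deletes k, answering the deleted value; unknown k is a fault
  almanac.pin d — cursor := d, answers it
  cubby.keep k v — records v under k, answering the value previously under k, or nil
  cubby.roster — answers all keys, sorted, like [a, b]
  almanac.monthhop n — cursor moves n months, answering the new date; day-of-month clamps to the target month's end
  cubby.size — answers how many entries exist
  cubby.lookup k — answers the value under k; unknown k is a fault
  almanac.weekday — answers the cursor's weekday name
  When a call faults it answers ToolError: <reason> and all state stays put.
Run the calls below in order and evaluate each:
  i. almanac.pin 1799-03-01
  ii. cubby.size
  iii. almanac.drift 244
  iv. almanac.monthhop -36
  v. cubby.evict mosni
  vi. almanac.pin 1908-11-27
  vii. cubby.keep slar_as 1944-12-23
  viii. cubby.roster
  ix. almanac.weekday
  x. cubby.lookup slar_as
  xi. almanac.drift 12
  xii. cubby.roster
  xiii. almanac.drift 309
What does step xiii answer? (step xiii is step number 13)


Answer: 1909-10-14

Derivation:
# almanac.pin(d→1799-03-01) ~> 1799-03-01
# cubby.size() ~> 2
# almanac.drift(n→244) ~> 1799-10-31
# almanac.monthhop(n→-36) ~> 1796-10-31
# cubby.evict(k→mosni) ~> tugru
# almanac.pin(d→1908-11-27) ~> 1908-11-27
# cubby.keep(k→slar_as, v→1944-12-23) ~> smupevomp
# cubby.roster() ~> [slar_as]
# almanac.weekday() ~> Friday
# cubby.lookup(k→slar_as) ~> 1944-12-23
# almanac.drift(n→12) ~> 1908-12-09
# cubby.roster() ~> [slar_as]
# almanac.drift(n→309) ~> 1909-10-14


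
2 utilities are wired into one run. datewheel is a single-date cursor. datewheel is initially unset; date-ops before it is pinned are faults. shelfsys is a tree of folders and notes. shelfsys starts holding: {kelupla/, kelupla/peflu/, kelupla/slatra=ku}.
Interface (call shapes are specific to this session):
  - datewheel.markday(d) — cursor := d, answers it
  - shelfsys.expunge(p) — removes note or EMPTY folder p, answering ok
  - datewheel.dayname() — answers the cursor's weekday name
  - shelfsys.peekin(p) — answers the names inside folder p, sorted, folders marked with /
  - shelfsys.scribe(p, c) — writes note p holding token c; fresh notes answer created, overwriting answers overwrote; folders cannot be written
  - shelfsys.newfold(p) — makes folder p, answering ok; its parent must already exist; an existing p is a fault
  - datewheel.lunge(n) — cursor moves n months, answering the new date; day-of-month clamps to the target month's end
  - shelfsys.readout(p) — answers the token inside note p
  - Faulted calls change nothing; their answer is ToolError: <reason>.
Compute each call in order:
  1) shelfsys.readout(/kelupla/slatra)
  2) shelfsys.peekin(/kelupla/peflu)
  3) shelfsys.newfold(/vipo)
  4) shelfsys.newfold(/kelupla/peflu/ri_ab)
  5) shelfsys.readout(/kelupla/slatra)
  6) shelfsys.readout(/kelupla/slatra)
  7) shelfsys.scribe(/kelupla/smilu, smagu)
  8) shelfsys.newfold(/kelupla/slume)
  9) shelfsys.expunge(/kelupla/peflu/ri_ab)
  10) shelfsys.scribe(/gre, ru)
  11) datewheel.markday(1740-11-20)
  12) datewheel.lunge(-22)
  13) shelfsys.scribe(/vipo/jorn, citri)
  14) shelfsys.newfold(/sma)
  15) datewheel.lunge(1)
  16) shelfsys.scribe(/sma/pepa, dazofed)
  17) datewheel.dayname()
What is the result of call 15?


CALL readout[/kelupla/slatra]
RET  ku
CALL peekin[/kelupla/peflu]
RET  []
CALL newfold[/vipo]
RET  ok
CALL newfold[/kelupla/peflu/ri_ab]
RET  ok
CALL readout[/kelupla/slatra]
RET  ku
CALL readout[/kelupla/slatra]
RET  ku
CALL scribe[/kelupla/smilu; smagu]
RET  created
CALL newfold[/kelupla/slume]
RET  ok
CALL expunge[/kelupla/peflu/ri_ab]
RET  ok
CALL scribe[/gre; ru]
RET  created
CALL markday[1740-11-20]
RET  1740-11-20
CALL lunge[-22]
RET  1739-01-20
CALL scribe[/vipo/jorn; citri]
RET  created
CALL newfold[/sma]
RET  ok
CALL lunge[1]
RET  1739-02-20
CALL scribe[/sma/pepa; dazofed]
RET  created
CALL dayname[]
RET  Friday

Answer: 1739-02-20


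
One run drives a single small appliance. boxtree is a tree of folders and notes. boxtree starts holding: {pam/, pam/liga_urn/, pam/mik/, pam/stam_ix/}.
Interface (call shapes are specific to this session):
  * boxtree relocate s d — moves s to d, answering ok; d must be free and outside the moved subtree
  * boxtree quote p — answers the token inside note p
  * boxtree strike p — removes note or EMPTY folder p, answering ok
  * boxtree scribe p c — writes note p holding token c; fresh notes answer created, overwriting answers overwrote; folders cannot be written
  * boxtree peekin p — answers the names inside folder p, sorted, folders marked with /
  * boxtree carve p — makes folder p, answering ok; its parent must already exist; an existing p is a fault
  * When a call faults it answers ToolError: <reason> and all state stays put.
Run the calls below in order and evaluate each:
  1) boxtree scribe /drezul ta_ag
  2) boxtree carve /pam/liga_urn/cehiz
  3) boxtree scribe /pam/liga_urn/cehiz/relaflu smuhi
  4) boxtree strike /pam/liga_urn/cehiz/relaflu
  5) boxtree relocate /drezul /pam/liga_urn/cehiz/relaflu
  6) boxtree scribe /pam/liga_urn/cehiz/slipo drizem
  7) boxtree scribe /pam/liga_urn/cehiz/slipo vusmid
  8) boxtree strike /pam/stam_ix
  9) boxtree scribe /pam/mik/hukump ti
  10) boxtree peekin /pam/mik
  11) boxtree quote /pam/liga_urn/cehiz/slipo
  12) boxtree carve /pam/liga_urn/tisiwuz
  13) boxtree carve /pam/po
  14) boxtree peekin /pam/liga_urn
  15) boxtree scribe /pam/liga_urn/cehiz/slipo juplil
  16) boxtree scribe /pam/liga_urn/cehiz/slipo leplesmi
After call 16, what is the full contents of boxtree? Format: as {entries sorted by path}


Answer: {pam/, pam/liga_urn/, pam/liga_urn/cehiz/, pam/liga_urn/cehiz/relaflu=ta_ag, pam/liga_urn/cehiz/slipo=leplesmi, pam/liga_urn/tisiwuz/, pam/mik/, pam/mik/hukump=ti, pam/po/}

Derivation:
# 1. boxtree scribe(p=/drezul, c=ta_ag) => created
# 2. boxtree carve(p=/pam/liga_urn/cehiz) => ok
# 3. boxtree scribe(p=/pam/liga_urn/cehiz/relaflu, c=smuhi) => created
# 4. boxtree strike(p=/pam/liga_urn/cehiz/relaflu) => ok
# 5. boxtree relocate(s=/drezul, d=/pam/liga_urn/cehiz/relaflu) => ok
# 6. boxtree scribe(p=/pam/liga_urn/cehiz/slipo, c=drizem) => created
# 7. boxtree scribe(p=/pam/liga_urn/cehiz/slipo, c=vusmid) => overwrote
# 8. boxtree strike(p=/pam/stam_ix) => ok
# 9. boxtree scribe(p=/pam/mik/hukump, c=ti) => created
# 10. boxtree peekin(p=/pam/mik) => [hukump]
# 11. boxtree quote(p=/pam/liga_urn/cehiz/slipo) => vusmid
# 12. boxtree carve(p=/pam/liga_urn/tisiwuz) => ok
# 13. boxtree carve(p=/pam/po) => ok
# 14. boxtree peekin(p=/pam/liga_urn) => [cehiz/, tisiwuz/]
# 15. boxtree scribe(p=/pam/liga_urn/cehiz/slipo, c=juplil) => overwrote
# 16. boxtree scribe(p=/pam/liga_urn/cehiz/slipo, c=leplesmi) => overwrote


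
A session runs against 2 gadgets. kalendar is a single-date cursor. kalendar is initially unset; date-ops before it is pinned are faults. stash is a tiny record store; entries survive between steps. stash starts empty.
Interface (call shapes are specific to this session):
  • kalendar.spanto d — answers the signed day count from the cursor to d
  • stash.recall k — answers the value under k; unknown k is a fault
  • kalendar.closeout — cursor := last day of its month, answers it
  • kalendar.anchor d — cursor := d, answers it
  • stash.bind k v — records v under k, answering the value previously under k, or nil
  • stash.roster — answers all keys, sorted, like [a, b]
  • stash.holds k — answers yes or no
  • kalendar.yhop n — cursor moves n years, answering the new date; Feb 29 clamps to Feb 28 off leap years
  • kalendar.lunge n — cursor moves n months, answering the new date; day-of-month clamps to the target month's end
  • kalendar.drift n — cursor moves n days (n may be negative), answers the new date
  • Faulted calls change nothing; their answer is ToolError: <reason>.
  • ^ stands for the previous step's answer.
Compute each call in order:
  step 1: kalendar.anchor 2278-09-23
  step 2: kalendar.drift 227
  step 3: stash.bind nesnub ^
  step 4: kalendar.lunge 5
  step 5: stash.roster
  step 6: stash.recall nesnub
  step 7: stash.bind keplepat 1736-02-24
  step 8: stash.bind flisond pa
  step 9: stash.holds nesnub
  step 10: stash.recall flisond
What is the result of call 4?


Answer: 2279-10-08

Derivation:
Next I call anchor with d→2278-09-23, giving 2278-09-23.
Invoking drift with n→227, and observe 2279-05-08.
Using bind with k→nesnub, v→^, and get nil.
I call lunge with n→5, yielding 2279-10-08.
Invoking roster(), and get [nesnub].
Next I call recall with k→nesnub, yielding 2279-05-08.
Calling bind with k→keplepat, v→1736-02-24, yielding nil.
Calling bind with k→flisond, v→pa, and observe nil.
Next I call holds with k→nesnub, which returns yes.
I invoke recall with k→flisond, which returns pa.


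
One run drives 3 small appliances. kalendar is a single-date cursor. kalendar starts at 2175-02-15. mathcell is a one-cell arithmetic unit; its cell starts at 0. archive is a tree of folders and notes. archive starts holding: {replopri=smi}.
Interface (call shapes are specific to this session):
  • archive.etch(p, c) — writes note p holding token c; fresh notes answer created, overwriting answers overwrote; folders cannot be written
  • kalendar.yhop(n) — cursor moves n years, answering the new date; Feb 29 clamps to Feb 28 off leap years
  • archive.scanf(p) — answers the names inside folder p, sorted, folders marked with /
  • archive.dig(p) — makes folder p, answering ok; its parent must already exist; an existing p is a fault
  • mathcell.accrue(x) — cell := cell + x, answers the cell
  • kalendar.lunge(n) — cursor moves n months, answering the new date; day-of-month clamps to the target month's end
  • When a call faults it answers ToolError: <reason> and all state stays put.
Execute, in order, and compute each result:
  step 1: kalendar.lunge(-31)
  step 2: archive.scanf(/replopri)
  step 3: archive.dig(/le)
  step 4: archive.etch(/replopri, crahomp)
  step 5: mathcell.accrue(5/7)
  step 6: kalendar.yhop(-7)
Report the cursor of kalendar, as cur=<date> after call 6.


Answer: cur=2165-07-15

Derivation:
I run kalendar.lunge on n=-31, → 2172-07-15.
Next I call archive.scanf on p=/replopri, and observe ToolError: not a directory.
I run archive.dig on p=/le, → ok.
Now I run archive.etch on p=/replopri, c=crahomp, giving overwrote.
Invoking mathcell.accrue on x=5/7, and see 5/7.
Next I call kalendar.yhop on n=-7, which returns 2165-07-15.
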